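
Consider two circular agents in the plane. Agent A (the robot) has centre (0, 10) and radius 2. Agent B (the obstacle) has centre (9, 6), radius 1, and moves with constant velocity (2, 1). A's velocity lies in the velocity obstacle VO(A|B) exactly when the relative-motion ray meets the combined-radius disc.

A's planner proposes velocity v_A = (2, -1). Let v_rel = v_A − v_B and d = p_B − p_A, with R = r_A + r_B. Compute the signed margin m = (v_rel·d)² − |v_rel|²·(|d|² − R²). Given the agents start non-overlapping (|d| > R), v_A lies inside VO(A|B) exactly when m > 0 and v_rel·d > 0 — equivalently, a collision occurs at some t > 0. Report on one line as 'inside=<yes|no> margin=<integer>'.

d = (9, -4),  |d|² = 97;  R = 2+1 = 3,  c = 97−3² = 88
v_rel = (0, -2),  |v_rel|² = 4;  v_rel·d = (0)·(9) + (-2)·(-4) = 8
4·t² − 16·t + 88 = 0  ⇒  m = 8² − 4·88 = -288
m = -288 < 0,  v_rel·d = 8 > 0  ⇒  outside

inside=no margin=-288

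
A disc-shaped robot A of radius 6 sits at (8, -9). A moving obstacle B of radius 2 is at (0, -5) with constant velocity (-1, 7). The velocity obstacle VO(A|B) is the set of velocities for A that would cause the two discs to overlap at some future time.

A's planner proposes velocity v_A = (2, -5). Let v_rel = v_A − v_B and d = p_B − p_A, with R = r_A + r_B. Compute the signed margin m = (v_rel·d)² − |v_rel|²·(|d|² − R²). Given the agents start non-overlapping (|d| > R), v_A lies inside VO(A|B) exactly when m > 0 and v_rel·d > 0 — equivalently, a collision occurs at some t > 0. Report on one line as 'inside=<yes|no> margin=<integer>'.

d = (-8, 4),  |d|² = 80;  R = 6+2 = 8,  c = 80−8² = 16
v_rel = (3, -12),  |v_rel|² = 153;  v_rel·d = (3)·(-8) + (-12)·(4) = -72
153·t² + 144·t + 16 = 0  ⇒  m = (-72)² − 153·16 = 2736
m = 2736 > 0,  v_rel·d = -72 < 0  ⇒  outside

inside=no margin=2736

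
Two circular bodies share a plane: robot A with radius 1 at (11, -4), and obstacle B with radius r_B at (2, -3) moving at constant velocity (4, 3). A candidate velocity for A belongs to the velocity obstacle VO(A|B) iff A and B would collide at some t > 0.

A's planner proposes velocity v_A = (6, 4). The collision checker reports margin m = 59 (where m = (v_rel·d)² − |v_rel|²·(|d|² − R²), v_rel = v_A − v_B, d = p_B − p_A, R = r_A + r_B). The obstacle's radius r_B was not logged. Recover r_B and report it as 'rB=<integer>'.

m = 59
d = (-9, 1);  v_rel = (2, 1),  |v_rel|² = 5
v_rel×d = (2)·(1) − (1)·(-9) = 11
since m = R²·5 − 11²:  R² = (121 + 59) / 5 = 36
R = √36 = 6  ⇒  r_B = 6 − 1 = 5

rB=5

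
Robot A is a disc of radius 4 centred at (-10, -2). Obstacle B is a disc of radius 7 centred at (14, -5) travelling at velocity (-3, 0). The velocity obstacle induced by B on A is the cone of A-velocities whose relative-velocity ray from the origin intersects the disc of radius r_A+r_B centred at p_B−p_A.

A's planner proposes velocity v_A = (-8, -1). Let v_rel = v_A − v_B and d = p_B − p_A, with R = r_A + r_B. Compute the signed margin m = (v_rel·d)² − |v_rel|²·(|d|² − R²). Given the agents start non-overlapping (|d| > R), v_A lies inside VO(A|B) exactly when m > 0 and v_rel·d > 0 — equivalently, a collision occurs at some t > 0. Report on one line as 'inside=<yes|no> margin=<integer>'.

d = (24, -3),  |d|² = 585;  R = 4+7 = 11,  c = 585−11² = 464
v_rel = (-5, -1),  |v_rel|² = 26;  v_rel·d = (-5)·(24) + (-1)·(-3) = -117
26·t² + 234·t + 464 = 0  ⇒  m = (-117)² − 26·464 = 1625
m = 1625 > 0,  v_rel·d = -117 < 0  ⇒  outside

inside=no margin=1625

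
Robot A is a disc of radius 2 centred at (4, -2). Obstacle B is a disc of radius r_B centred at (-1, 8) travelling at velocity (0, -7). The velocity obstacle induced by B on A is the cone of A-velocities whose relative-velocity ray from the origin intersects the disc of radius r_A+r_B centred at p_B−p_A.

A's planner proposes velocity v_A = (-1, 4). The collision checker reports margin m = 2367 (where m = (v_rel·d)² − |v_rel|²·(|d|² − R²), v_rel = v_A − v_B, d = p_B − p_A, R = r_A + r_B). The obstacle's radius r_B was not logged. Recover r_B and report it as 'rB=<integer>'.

m = 2367
d = (-5, 10);  v_rel = (-1, 11),  |v_rel|² = 122
v_rel×d = (-1)·(10) − (11)·(-5) = 45
since m = R²·122 − 45²:  R² = (2025 + 2367) / 122 = 36
R = √36 = 6  ⇒  r_B = 6 − 2 = 4

rB=4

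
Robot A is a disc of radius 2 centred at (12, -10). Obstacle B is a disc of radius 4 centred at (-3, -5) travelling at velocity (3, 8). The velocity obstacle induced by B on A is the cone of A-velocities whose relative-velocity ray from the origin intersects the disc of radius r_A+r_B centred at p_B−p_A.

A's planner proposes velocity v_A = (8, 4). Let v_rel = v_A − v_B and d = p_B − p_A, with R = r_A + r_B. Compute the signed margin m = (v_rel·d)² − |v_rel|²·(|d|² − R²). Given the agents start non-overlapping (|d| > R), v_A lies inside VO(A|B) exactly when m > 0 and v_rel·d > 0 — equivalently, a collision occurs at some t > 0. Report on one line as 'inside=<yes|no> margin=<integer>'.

d = (-15, 5),  |d|² = 250;  R = 2+4 = 6,  c = 250−6² = 214
v_rel = (5, -4),  |v_rel|² = 41;  v_rel·d = (5)·(-15) + (-4)·(5) = -95
41·t² + 190·t + 214 = 0  ⇒  m = (-95)² − 41·214 = 251
m = 251 > 0,  v_rel·d = -95 < 0  ⇒  outside

inside=no margin=251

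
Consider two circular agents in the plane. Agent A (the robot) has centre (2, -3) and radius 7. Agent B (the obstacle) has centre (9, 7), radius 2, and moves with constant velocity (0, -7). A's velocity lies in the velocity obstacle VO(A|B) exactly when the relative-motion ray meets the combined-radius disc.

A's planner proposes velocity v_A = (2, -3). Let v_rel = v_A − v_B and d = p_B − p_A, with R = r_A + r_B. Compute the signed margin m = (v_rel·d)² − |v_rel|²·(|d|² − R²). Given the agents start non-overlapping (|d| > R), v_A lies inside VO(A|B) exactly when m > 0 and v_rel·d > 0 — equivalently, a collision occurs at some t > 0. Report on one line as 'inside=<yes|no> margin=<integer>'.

d = (7, 10),  |d|² = 149;  R = 7+2 = 9,  c = 149−9² = 68
v_rel = (2, 4),  |v_rel|² = 20;  v_rel·d = (2)·(7) + (4)·(10) = 54
20·t² − 108·t + 68 = 0  ⇒  m = 54² − 20·68 = 1556
m = 1556 > 0,  v_rel·d = 54 > 0  ⇒  inside

inside=yes margin=1556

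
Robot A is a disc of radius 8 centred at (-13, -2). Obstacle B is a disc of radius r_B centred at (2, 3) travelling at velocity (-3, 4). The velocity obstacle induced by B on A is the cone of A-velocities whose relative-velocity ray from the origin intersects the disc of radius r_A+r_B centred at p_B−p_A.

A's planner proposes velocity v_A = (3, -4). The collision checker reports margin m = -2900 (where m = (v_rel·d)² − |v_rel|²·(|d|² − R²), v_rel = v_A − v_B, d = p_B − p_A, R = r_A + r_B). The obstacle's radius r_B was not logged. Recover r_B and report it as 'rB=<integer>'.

m = -2900
d = (15, 5);  v_rel = (6, -8),  |v_rel|² = 100
v_rel×d = (6)·(5) − (-8)·(15) = 150
since m = R²·100 − 150²:  R² = (22500 + -2900) / 100 = 196
R = √196 = 14  ⇒  r_B = 14 − 8 = 6

rB=6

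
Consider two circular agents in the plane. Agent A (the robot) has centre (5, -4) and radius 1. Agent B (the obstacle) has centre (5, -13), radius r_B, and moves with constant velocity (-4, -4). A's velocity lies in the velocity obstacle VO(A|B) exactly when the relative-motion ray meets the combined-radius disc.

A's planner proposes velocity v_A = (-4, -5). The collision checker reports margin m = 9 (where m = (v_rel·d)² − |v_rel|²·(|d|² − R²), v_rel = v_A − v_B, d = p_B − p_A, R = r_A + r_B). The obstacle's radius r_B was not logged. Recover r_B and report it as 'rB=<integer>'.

m = 9
d = (0, -9);  v_rel = (0, -1),  |v_rel|² = 1
v_rel×d = (0)·(-9) − (-1)·(0) = 0
since m = R²·1 − 0²:  R² = (0 + 9) / 1 = 9
R = √9 = 3  ⇒  r_B = 3 − 1 = 2

rB=2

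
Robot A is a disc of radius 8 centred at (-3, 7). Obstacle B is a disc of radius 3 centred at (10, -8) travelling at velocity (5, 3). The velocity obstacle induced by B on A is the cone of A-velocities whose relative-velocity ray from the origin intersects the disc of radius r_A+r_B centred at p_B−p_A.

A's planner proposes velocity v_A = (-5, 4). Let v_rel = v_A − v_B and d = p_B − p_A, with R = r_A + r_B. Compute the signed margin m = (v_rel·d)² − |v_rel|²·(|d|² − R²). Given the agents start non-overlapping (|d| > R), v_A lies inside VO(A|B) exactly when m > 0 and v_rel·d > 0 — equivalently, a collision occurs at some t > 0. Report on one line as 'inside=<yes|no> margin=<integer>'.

d = (13, -15),  |d|² = 394;  R = 8+3 = 11,  c = 394−11² = 273
v_rel = (-10, 1),  |v_rel|² = 101;  v_rel·d = (-10)·(13) + (1)·(-15) = -145
101·t² + 290·t + 273 = 0  ⇒  m = (-145)² − 101·273 = -6548
m = -6548 < 0,  v_rel·d = -145 < 0  ⇒  outside

inside=no margin=-6548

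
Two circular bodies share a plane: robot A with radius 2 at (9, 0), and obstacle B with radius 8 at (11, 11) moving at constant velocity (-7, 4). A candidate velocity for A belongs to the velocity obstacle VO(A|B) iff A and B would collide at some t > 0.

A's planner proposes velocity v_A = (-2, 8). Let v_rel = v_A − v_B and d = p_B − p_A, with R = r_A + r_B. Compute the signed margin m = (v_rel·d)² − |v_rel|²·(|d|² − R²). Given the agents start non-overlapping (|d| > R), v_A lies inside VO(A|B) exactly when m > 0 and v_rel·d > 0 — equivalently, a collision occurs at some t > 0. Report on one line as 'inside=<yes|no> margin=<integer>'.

d = (2, 11),  |d|² = 125;  R = 2+8 = 10,  c = 125−10² = 25
v_rel = (5, 4),  |v_rel|² = 41;  v_rel·d = (5)·(2) + (4)·(11) = 54
41·t² − 108·t + 25 = 0  ⇒  m = 54² − 41·25 = 1891
m = 1891 > 0,  v_rel·d = 54 > 0  ⇒  inside

inside=yes margin=1891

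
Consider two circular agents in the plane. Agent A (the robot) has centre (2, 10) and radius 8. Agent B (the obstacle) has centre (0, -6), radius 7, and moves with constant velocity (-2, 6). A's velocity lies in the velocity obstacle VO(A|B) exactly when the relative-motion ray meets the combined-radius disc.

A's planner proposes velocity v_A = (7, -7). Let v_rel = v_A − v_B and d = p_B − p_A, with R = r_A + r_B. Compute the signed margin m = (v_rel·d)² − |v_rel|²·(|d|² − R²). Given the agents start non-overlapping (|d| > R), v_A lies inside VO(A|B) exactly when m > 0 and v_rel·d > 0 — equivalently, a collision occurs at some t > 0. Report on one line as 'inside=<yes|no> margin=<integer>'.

d = (-2, -16),  |d|² = 260;  R = 8+7 = 15,  c = 260−15² = 35
v_rel = (9, -13),  |v_rel|² = 250;  v_rel·d = (9)·(-2) + (-13)·(-16) = 190
250·t² − 380·t + 35 = 0  ⇒  m = 190² − 250·35 = 27350
m = 27350 > 0,  v_rel·d = 190 > 0  ⇒  inside

inside=yes margin=27350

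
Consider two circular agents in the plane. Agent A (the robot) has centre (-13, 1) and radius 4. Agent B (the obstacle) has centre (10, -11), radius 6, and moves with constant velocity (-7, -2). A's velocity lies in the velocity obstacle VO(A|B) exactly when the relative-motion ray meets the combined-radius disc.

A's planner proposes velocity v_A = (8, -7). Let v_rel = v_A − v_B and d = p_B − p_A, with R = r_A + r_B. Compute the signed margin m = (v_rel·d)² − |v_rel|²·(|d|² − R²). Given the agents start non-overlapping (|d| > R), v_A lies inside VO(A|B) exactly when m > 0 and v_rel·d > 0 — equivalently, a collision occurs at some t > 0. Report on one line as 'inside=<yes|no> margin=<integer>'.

d = (23, -12),  |d|² = 673;  R = 4+6 = 10,  c = 673−10² = 573
v_rel = (15, -5),  |v_rel|² = 250;  v_rel·d = (15)·(23) + (-5)·(-12) = 405
250·t² − 810·t + 573 = 0  ⇒  m = 405² − 250·573 = 20775
m = 20775 > 0,  v_rel·d = 405 > 0  ⇒  inside

inside=yes margin=20775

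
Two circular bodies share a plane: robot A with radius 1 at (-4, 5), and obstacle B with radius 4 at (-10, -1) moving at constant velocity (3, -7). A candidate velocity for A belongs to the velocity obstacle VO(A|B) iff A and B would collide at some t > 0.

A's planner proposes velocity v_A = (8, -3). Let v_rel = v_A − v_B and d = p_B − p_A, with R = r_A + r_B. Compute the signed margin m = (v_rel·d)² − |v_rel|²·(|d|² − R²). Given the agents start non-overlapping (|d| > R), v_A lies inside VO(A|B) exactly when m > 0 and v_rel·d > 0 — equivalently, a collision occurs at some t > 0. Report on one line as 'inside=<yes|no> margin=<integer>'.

d = (-6, -6),  |d|² = 72;  R = 1+4 = 5,  c = 72−5² = 47
v_rel = (5, 4),  |v_rel|² = 41;  v_rel·d = (5)·(-6) + (4)·(-6) = -54
41·t² + 108·t + 47 = 0  ⇒  m = (-54)² − 41·47 = 989
m = 989 > 0,  v_rel·d = -54 < 0  ⇒  outside

inside=no margin=989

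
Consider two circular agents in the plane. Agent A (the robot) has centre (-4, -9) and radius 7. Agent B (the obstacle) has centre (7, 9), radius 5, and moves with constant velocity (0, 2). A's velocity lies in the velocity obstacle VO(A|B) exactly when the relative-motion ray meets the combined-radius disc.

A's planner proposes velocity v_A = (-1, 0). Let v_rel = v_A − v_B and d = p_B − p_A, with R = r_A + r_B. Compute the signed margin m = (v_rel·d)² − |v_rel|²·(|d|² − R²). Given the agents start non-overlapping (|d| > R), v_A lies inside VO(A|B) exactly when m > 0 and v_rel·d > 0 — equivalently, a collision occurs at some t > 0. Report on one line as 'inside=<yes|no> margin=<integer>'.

d = (11, 18),  |d|² = 445;  R = 7+5 = 12,  c = 445−12² = 301
v_rel = (-1, -2),  |v_rel|² = 5;  v_rel·d = (-1)·(11) + (-2)·(18) = -47
5·t² + 94·t + 301 = 0  ⇒  m = (-47)² − 5·301 = 704
m = 704 > 0,  v_rel·d = -47 < 0  ⇒  outside

inside=no margin=704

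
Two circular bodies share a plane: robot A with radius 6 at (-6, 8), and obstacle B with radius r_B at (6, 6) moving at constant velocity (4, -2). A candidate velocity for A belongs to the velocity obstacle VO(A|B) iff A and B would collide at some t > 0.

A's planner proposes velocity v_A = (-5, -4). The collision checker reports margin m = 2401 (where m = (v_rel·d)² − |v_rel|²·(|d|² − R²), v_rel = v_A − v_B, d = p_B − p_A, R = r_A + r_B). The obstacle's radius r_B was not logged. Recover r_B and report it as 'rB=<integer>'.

m = 2401
d = (12, -2);  v_rel = (-9, -2),  |v_rel|² = 85
v_rel×d = (-9)·(-2) − (-2)·(12) = 42
since m = R²·85 − 42²:  R² = (1764 + 2401) / 85 = 49
R = √49 = 7  ⇒  r_B = 7 − 6 = 1

rB=1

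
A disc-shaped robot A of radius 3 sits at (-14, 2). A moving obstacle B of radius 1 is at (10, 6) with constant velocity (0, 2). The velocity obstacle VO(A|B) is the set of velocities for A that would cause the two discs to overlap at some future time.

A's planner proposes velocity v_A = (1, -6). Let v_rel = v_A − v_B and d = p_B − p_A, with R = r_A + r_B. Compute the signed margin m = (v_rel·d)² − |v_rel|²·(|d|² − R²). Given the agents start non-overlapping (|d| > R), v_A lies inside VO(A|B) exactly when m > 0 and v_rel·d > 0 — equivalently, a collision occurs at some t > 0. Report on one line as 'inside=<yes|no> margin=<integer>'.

d = (24, 4),  |d|² = 592;  R = 3+1 = 4,  c = 592−4² = 576
v_rel = (1, -8),  |v_rel|² = 65;  v_rel·d = (1)·(24) + (-8)·(4) = -8
65·t² + 16·t + 576 = 0  ⇒  m = (-8)² − 65·576 = -37376
m = -37376 < 0,  v_rel·d = -8 < 0  ⇒  outside

inside=no margin=-37376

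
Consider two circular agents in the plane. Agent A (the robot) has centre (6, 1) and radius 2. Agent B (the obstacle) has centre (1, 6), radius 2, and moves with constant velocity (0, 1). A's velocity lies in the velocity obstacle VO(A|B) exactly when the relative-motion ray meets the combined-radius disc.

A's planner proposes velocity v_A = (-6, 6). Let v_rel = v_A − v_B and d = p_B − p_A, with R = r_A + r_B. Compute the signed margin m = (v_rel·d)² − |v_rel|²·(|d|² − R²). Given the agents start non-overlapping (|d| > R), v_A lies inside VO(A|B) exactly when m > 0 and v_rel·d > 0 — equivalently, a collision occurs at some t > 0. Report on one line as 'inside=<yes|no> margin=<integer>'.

d = (-5, 5),  |d|² = 50;  R = 2+2 = 4,  c = 50−4² = 34
v_rel = (-6, 5),  |v_rel|² = 61;  v_rel·d = (-6)·(-5) + (5)·(5) = 55
61·t² − 110·t + 34 = 0  ⇒  m = 55² − 61·34 = 951
m = 951 > 0,  v_rel·d = 55 > 0  ⇒  inside

inside=yes margin=951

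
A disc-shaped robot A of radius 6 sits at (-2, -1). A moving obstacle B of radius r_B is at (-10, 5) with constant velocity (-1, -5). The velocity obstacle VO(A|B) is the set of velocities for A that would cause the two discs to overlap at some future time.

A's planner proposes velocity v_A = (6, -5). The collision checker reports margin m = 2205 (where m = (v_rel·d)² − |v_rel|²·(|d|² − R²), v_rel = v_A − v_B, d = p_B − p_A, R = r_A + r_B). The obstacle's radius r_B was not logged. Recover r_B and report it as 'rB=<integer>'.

m = 2205
d = (-8, 6);  v_rel = (7, 0),  |v_rel|² = 49
v_rel×d = (7)·(6) − (0)·(-8) = 42
since m = R²·49 − 42²:  R² = (1764 + 2205) / 49 = 81
R = √81 = 9  ⇒  r_B = 9 − 6 = 3

rB=3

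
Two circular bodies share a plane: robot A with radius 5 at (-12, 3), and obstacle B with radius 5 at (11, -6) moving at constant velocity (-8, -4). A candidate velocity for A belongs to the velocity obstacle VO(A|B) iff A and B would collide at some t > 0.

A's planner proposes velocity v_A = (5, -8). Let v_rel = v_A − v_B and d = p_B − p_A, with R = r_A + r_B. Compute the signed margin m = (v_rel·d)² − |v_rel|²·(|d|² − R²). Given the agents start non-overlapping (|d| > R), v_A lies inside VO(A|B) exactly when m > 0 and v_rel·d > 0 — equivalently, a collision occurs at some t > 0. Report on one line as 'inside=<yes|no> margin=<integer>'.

d = (23, -9),  |d|² = 610;  R = 5+5 = 10,  c = 610−10² = 510
v_rel = (13, -4),  |v_rel|² = 185;  v_rel·d = (13)·(23) + (-4)·(-9) = 335
185·t² − 670·t + 510 = 0  ⇒  m = 335² − 185·510 = 17875
m = 17875 > 0,  v_rel·d = 335 > 0  ⇒  inside

inside=yes margin=17875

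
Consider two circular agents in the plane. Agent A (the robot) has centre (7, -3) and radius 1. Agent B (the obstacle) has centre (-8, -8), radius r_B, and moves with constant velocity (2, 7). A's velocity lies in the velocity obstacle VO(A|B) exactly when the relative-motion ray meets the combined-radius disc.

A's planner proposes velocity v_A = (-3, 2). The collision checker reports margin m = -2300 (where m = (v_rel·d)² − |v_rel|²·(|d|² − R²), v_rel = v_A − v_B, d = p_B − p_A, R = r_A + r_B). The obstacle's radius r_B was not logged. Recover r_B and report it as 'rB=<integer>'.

m = -2300
d = (-15, -5);  v_rel = (-5, -5),  |v_rel|² = 50
v_rel×d = (-5)·(-5) − (-5)·(-15) = -50
since m = R²·50 − (-50)²:  R² = (2500 + -2300) / 50 = 4
R = √4 = 2  ⇒  r_B = 2 − 1 = 1

rB=1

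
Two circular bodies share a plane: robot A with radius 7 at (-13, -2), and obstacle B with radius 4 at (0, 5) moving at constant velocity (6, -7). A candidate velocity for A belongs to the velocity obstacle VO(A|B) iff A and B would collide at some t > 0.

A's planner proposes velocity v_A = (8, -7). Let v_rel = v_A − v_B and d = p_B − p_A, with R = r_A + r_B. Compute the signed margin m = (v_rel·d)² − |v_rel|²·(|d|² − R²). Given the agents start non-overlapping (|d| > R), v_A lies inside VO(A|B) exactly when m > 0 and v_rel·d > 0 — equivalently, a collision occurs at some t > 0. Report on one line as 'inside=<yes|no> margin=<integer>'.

d = (13, 7),  |d|² = 218;  R = 7+4 = 11,  c = 218−11² = 97
v_rel = (2, 0),  |v_rel|² = 4;  v_rel·d = (2)·(13) + (0)·(7) = 26
4·t² − 52·t + 97 = 0  ⇒  m = 26² − 4·97 = 288
m = 288 > 0,  v_rel·d = 26 > 0  ⇒  inside

inside=yes margin=288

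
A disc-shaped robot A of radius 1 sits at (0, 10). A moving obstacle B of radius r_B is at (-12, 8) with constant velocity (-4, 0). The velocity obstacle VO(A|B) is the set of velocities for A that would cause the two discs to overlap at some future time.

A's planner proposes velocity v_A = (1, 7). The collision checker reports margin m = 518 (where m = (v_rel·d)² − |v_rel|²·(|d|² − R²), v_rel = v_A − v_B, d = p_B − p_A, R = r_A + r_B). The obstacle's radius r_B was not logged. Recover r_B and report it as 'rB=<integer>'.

m = 518
d = (-12, -2);  v_rel = (5, 7),  |v_rel|² = 74
v_rel×d = (5)·(-2) − (7)·(-12) = 74
since m = R²·74 − 74²:  R² = (5476 + 518) / 74 = 81
R = √81 = 9  ⇒  r_B = 9 − 1 = 8

rB=8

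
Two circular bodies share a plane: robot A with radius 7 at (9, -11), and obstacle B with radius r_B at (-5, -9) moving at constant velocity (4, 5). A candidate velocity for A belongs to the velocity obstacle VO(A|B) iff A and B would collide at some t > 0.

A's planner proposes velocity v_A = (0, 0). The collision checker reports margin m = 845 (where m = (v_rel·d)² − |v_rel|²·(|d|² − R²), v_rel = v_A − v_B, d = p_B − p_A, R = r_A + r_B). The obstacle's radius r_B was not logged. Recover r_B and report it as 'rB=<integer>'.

m = 845
d = (-14, 2);  v_rel = (-4, -5),  |v_rel|² = 41
v_rel×d = (-4)·(2) − (-5)·(-14) = -78
since m = R²·41 − (-78)²:  R² = (6084 + 845) / 41 = 169
R = √169 = 13  ⇒  r_B = 13 − 7 = 6

rB=6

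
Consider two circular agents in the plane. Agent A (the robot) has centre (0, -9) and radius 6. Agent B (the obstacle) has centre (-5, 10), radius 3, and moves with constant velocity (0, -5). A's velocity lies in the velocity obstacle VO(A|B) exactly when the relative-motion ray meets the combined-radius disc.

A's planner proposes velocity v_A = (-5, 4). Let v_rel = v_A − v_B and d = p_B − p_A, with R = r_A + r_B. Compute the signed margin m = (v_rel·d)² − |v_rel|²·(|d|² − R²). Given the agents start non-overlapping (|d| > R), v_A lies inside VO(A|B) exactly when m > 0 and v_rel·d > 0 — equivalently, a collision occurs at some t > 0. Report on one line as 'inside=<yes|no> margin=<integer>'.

d = (-5, 19),  |d|² = 386;  R = 6+3 = 9,  c = 386−9² = 305
v_rel = (-5, 9),  |v_rel|² = 106;  v_rel·d = (-5)·(-5) + (9)·(19) = 196
106·t² − 392·t + 305 = 0  ⇒  m = 196² − 106·305 = 6086
m = 6086 > 0,  v_rel·d = 196 > 0  ⇒  inside

inside=yes margin=6086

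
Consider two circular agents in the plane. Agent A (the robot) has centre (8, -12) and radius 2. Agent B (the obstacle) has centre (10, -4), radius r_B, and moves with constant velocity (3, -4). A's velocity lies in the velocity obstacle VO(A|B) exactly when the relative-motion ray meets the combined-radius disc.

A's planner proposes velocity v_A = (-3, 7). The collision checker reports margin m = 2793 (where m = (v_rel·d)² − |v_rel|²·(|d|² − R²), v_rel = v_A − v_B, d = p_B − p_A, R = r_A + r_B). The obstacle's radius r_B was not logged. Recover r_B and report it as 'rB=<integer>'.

m = 2793
d = (2, 8);  v_rel = (-6, 11),  |v_rel|² = 157
v_rel×d = (-6)·(8) − (11)·(2) = -70
since m = R²·157 − (-70)²:  R² = (4900 + 2793) / 157 = 49
R = √49 = 7  ⇒  r_B = 7 − 2 = 5

rB=5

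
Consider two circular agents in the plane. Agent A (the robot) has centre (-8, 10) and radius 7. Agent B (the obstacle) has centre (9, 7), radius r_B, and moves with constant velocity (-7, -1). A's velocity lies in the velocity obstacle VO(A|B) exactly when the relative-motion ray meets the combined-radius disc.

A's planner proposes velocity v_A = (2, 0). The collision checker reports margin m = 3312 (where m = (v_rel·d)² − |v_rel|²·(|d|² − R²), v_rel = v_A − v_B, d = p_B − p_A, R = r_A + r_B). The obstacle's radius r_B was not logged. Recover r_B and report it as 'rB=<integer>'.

m = 3312
d = (17, -3);  v_rel = (9, 1),  |v_rel|² = 82
v_rel×d = (9)·(-3) − (1)·(17) = -44
since m = R²·82 − (-44)²:  R² = (1936 + 3312) / 82 = 64
R = √64 = 8  ⇒  r_B = 8 − 7 = 1

rB=1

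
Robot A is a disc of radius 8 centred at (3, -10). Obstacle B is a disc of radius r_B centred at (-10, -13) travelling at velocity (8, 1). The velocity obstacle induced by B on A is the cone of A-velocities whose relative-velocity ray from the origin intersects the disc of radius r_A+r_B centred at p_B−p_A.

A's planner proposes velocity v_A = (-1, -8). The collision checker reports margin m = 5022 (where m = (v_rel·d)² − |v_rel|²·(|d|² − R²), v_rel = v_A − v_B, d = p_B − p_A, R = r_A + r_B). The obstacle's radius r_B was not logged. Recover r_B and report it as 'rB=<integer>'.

m = 5022
d = (-13, -3);  v_rel = (-9, -9),  |v_rel|² = 162
v_rel×d = (-9)·(-3) − (-9)·(-13) = -90
since m = R²·162 − (-90)²:  R² = (8100 + 5022) / 162 = 81
R = √81 = 9  ⇒  r_B = 9 − 8 = 1

rB=1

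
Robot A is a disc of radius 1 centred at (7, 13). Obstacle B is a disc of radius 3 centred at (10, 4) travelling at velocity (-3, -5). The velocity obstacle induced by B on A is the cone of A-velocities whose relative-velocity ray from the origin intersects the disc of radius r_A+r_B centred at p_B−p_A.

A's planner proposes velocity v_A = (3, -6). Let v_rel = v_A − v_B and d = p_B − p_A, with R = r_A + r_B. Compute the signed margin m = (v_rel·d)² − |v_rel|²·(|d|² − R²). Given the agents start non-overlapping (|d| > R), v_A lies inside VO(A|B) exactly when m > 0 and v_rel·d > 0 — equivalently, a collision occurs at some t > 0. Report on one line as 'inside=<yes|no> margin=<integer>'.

d = (3, -9),  |d|² = 90;  R = 1+3 = 4,  c = 90−4² = 74
v_rel = (6, -1),  |v_rel|² = 37;  v_rel·d = (6)·(3) + (-1)·(-9) = 27
37·t² − 54·t + 74 = 0  ⇒  m = 27² − 37·74 = -2009
m = -2009 < 0,  v_rel·d = 27 > 0  ⇒  outside

inside=no margin=-2009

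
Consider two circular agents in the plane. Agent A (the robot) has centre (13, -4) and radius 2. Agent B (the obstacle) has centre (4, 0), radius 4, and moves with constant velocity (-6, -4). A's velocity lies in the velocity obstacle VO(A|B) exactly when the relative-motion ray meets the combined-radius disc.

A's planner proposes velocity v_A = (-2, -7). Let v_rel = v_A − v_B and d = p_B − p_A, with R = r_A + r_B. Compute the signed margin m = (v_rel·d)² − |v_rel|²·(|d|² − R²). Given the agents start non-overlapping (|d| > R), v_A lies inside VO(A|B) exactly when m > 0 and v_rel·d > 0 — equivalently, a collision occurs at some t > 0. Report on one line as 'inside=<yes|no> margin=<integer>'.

d = (-9, 4),  |d|² = 97;  R = 2+4 = 6,  c = 97−6² = 61
v_rel = (4, -3),  |v_rel|² = 25;  v_rel·d = (4)·(-9) + (-3)·(4) = -48
25·t² + 96·t + 61 = 0  ⇒  m = (-48)² − 25·61 = 779
m = 779 > 0,  v_rel·d = -48 < 0  ⇒  outside

inside=no margin=779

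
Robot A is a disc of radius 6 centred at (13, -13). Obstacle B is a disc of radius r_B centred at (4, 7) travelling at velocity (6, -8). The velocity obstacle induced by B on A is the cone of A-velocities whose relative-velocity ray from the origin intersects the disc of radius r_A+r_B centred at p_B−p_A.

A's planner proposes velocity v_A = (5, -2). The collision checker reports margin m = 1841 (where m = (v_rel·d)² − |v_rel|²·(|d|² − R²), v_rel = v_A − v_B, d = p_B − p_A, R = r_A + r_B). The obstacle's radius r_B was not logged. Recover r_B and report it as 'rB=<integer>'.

m = 1841
d = (-9, 20);  v_rel = (-1, 6),  |v_rel|² = 37
v_rel×d = (-1)·(20) − (6)·(-9) = 34
since m = R²·37 − 34²:  R² = (1156 + 1841) / 37 = 81
R = √81 = 9  ⇒  r_B = 9 − 6 = 3

rB=3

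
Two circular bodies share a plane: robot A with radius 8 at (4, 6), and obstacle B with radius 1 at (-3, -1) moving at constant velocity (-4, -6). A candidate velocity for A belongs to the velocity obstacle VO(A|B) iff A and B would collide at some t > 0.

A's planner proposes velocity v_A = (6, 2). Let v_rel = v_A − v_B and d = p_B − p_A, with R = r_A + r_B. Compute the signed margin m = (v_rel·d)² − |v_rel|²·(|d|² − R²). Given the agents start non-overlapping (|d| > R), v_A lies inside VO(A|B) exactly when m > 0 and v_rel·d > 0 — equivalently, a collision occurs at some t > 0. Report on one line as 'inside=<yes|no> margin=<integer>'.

d = (-7, -7),  |d|² = 98;  R = 8+1 = 9,  c = 98−9² = 17
v_rel = (10, 8),  |v_rel|² = 164;  v_rel·d = (10)·(-7) + (8)·(-7) = -126
164·t² + 252·t + 17 = 0  ⇒  m = (-126)² − 164·17 = 13088
m = 13088 > 0,  v_rel·d = -126 < 0  ⇒  outside

inside=no margin=13088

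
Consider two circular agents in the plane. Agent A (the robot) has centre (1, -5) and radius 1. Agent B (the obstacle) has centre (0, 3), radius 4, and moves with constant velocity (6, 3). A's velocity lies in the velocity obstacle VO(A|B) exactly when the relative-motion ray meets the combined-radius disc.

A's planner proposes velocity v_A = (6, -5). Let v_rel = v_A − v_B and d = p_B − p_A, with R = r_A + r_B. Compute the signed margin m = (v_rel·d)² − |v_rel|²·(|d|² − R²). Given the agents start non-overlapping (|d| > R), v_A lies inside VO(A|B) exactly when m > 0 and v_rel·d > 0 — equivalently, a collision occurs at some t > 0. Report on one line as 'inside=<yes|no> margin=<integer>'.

d = (-1, 8),  |d|² = 65;  R = 1+4 = 5,  c = 65−5² = 40
v_rel = (0, -8),  |v_rel|² = 64;  v_rel·d = (0)·(-1) + (-8)·(8) = -64
64·t² + 128·t + 40 = 0  ⇒  m = (-64)² − 64·40 = 1536
m = 1536 > 0,  v_rel·d = -64 < 0  ⇒  outside

inside=no margin=1536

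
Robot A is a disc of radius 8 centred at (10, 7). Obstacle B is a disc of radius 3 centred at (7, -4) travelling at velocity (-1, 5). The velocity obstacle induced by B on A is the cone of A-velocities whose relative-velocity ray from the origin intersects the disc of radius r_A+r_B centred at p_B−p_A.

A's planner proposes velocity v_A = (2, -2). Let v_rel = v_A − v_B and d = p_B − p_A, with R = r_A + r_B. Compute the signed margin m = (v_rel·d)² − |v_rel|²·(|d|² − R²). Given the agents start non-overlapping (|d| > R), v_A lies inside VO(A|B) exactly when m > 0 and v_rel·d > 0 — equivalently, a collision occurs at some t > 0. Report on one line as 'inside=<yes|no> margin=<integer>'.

d = (-3, -11),  |d|² = 130;  R = 8+3 = 11,  c = 130−11² = 9
v_rel = (3, -7),  |v_rel|² = 58;  v_rel·d = (3)·(-3) + (-7)·(-11) = 68
58·t² − 136·t + 9 = 0  ⇒  m = 68² − 58·9 = 4102
m = 4102 > 0,  v_rel·d = 68 > 0  ⇒  inside

inside=yes margin=4102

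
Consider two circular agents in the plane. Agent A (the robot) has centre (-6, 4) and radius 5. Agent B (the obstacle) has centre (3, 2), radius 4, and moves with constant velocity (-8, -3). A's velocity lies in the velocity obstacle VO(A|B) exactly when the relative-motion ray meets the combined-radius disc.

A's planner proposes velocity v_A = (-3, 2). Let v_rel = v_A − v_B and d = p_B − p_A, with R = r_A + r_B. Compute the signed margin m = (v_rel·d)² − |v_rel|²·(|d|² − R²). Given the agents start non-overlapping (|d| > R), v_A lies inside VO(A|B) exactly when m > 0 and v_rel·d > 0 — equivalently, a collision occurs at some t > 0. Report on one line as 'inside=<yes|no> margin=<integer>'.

d = (9, -2),  |d|² = 85;  R = 5+4 = 9,  c = 85−9² = 4
v_rel = (5, 5),  |v_rel|² = 50;  v_rel·d = (5)·(9) + (5)·(-2) = 35
50·t² − 70·t + 4 = 0  ⇒  m = 35² − 50·4 = 1025
m = 1025 > 0,  v_rel·d = 35 > 0  ⇒  inside

inside=yes margin=1025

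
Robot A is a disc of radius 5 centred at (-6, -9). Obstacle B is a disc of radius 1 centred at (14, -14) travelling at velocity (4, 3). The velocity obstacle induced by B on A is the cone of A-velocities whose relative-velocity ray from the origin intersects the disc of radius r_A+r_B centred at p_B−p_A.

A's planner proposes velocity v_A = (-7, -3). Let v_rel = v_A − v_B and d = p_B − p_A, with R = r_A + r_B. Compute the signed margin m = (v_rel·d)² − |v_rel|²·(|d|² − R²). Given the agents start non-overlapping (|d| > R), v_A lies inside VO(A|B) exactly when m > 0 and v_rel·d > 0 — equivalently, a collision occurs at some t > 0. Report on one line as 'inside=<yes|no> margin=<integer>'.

d = (20, -5),  |d|² = 425;  R = 5+1 = 6,  c = 425−6² = 389
v_rel = (-11, -6),  |v_rel|² = 157;  v_rel·d = (-11)·(20) + (-6)·(-5) = -190
157·t² + 380·t + 389 = 0  ⇒  m = (-190)² − 157·389 = -24973
m = -24973 < 0,  v_rel·d = -190 < 0  ⇒  outside

inside=no margin=-24973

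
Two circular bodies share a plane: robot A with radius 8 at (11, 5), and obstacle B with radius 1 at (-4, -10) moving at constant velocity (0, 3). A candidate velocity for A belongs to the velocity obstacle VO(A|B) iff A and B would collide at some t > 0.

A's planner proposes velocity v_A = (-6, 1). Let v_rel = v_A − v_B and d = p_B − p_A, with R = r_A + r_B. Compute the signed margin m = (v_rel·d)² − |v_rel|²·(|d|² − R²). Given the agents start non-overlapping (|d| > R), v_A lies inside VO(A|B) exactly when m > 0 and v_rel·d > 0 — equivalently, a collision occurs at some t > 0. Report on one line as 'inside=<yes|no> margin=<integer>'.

d = (-15, -15),  |d|² = 450;  R = 8+1 = 9,  c = 450−9² = 369
v_rel = (-6, -2),  |v_rel|² = 40;  v_rel·d = (-6)·(-15) + (-2)·(-15) = 120
40·t² − 240·t + 369 = 0  ⇒  m = 120² − 40·369 = -360
m = -360 < 0,  v_rel·d = 120 > 0  ⇒  outside

inside=no margin=-360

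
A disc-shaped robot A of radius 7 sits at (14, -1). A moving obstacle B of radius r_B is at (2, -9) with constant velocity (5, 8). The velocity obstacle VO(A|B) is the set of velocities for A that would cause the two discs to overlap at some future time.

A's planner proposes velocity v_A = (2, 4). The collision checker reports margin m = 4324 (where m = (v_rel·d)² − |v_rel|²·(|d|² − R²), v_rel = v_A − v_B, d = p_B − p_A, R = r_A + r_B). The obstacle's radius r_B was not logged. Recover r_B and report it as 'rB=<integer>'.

m = 4324
d = (-12, -8);  v_rel = (-3, -4),  |v_rel|² = 25
v_rel×d = (-3)·(-8) − (-4)·(-12) = -24
since m = R²·25 − (-24)²:  R² = (576 + 4324) / 25 = 196
R = √196 = 14  ⇒  r_B = 14 − 7 = 7

rB=7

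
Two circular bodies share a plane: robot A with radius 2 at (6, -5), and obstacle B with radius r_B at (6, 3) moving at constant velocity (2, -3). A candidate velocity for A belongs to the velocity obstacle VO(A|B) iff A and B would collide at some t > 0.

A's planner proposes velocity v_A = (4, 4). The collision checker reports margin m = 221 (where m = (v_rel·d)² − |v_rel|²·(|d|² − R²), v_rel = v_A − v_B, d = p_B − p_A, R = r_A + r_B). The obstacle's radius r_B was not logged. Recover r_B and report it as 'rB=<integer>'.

m = 221
d = (0, 8);  v_rel = (2, 7),  |v_rel|² = 53
v_rel×d = (2)·(8) − (7)·(0) = 16
since m = R²·53 − 16²:  R² = (256 + 221) / 53 = 9
R = √9 = 3  ⇒  r_B = 3 − 2 = 1

rB=1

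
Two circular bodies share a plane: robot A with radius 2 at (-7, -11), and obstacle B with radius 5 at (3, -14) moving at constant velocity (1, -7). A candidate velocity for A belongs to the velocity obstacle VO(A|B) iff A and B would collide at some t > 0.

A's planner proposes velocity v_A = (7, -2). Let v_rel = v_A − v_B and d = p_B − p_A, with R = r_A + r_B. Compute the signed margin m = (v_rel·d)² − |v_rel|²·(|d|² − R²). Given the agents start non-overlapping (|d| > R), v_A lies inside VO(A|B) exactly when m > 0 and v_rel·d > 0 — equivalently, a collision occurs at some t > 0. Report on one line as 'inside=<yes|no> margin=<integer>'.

d = (10, -3),  |d|² = 109;  R = 2+5 = 7,  c = 109−7² = 60
v_rel = (6, 5),  |v_rel|² = 61;  v_rel·d = (6)·(10) + (5)·(-3) = 45
61·t² − 90·t + 60 = 0  ⇒  m = 45² − 61·60 = -1635
m = -1635 < 0,  v_rel·d = 45 > 0  ⇒  outside

inside=no margin=-1635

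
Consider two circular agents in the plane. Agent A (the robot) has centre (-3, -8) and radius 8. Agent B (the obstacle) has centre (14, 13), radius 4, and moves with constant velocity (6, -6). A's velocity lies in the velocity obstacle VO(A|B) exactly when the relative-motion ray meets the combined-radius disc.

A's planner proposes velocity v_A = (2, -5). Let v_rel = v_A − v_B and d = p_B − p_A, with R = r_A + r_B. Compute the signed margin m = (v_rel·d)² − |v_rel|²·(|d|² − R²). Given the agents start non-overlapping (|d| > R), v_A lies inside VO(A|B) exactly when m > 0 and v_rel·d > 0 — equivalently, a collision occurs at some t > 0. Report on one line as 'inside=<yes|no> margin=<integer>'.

d = (17, 21),  |d|² = 730;  R = 8+4 = 12,  c = 730−12² = 586
v_rel = (-4, 1),  |v_rel|² = 17;  v_rel·d = (-4)·(17) + (1)·(21) = -47
17·t² + 94·t + 586 = 0  ⇒  m = (-47)² − 17·586 = -7753
m = -7753 < 0,  v_rel·d = -47 < 0  ⇒  outside

inside=no margin=-7753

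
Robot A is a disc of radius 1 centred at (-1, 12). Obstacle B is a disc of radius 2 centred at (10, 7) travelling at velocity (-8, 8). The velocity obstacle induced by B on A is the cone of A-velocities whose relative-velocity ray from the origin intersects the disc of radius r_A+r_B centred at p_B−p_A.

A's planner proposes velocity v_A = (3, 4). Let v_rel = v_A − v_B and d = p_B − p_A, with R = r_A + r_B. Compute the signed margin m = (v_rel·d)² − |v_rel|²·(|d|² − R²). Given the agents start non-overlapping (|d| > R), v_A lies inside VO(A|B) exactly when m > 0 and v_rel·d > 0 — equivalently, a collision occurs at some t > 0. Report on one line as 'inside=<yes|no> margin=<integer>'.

d = (11, -5),  |d|² = 146;  R = 1+2 = 3,  c = 146−3² = 137
v_rel = (11, -4),  |v_rel|² = 137;  v_rel·d = (11)·(11) + (-4)·(-5) = 141
137·t² − 282·t + 137 = 0  ⇒  m = 141² − 137·137 = 1112
m = 1112 > 0,  v_rel·d = 141 > 0  ⇒  inside

inside=yes margin=1112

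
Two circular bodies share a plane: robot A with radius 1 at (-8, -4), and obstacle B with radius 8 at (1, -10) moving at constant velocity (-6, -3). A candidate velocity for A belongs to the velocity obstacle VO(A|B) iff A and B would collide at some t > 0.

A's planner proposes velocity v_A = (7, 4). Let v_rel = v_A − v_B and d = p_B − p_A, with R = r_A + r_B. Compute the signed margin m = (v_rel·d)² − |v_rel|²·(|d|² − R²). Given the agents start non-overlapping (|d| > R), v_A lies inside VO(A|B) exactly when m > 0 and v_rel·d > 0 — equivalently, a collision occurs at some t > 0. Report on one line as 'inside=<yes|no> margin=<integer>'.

d = (9, -6),  |d|² = 117;  R = 1+8 = 9,  c = 117−9² = 36
v_rel = (13, 7),  |v_rel|² = 218;  v_rel·d = (13)·(9) + (7)·(-6) = 75
218·t² − 150·t + 36 = 0  ⇒  m = 75² − 218·36 = -2223
m = -2223 < 0,  v_rel·d = 75 > 0  ⇒  outside

inside=no margin=-2223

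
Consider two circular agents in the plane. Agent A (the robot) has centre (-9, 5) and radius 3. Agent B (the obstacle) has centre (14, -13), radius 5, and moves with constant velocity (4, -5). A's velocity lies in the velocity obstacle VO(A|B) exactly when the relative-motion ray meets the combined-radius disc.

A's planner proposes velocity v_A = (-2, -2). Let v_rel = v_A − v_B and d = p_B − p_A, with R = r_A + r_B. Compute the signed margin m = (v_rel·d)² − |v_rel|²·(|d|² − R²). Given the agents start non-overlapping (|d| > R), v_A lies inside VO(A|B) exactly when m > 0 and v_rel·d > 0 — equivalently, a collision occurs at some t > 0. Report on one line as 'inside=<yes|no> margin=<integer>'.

d = (23, -18),  |d|² = 853;  R = 3+5 = 8,  c = 853−8² = 789
v_rel = (-6, 3),  |v_rel|² = 45;  v_rel·d = (-6)·(23) + (3)·(-18) = -192
45·t² + 384·t + 789 = 0  ⇒  m = (-192)² − 45·789 = 1359
m = 1359 > 0,  v_rel·d = -192 < 0  ⇒  outside

inside=no margin=1359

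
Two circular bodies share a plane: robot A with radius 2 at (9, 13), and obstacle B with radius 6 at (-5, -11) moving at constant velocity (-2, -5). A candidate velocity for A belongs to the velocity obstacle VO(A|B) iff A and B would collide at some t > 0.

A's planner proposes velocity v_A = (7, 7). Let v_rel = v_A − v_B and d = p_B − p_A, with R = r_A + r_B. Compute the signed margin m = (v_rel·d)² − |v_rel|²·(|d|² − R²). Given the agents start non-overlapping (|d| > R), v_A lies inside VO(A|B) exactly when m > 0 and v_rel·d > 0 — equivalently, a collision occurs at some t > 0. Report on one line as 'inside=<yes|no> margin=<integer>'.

d = (-14, -24),  |d|² = 772;  R = 2+6 = 8,  c = 772−8² = 708
v_rel = (9, 12),  |v_rel|² = 225;  v_rel·d = (9)·(-14) + (12)·(-24) = -414
225·t² + 828·t + 708 = 0  ⇒  m = (-414)² − 225·708 = 12096
m = 12096 > 0,  v_rel·d = -414 < 0  ⇒  outside

inside=no margin=12096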